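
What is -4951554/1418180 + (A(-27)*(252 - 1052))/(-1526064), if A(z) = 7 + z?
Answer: -236846224483/67632295110 ≈ -3.5020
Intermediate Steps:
-4951554/1418180 + (A(-27)*(252 - 1052))/(-1526064) = -4951554/1418180 + ((7 - 27)*(252 - 1052))/(-1526064) = -4951554*1/1418180 - 20*(-800)*(-1/1526064) = -2475777/709090 + 16000*(-1/1526064) = -2475777/709090 - 1000/95379 = -236846224483/67632295110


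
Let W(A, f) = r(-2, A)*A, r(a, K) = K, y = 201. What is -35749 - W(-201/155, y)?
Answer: -858910126/24025 ≈ -35751.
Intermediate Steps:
W(A, f) = A**2 (W(A, f) = A*A = A**2)
-35749 - W(-201/155, y) = -35749 - (-201/155)**2 = -35749 - 1*40401/24025 = -35749 - 40401/24025 = -858910126/24025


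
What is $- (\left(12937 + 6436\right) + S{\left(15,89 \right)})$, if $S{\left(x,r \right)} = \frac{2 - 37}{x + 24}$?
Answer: $- \frac{755512}{39} \approx -19372.0$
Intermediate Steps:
$S{\left(x,r \right)} = - \frac{35}{24 + x}$
$- (\left(12937 + 6436\right) + S{\left(15,89 \right)}) = - (\left(12937 + 6436\right) - \frac{35}{24 + 15}) = - (19373 - \frac{35}{39}) = \left(-1\right) \frac{755512}{39} = - \frac{755512}{39}$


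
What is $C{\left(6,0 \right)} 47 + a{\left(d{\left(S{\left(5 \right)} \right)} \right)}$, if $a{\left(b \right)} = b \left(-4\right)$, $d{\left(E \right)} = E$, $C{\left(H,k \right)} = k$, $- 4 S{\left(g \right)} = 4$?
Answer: $4$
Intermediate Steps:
$S{\left(g \right)} = -1$ ($S{\left(g \right)} = \left(- \frac{1}{4}\right) 4 = -1$)
$a{\left(b \right)} = - 4 b$
$C{\left(6,0 \right)} 47 + a{\left(d{\left(S{\left(5 \right)} \right)} \right)} = 0 \cdot 47 - -4 = 0 + 4 = 4$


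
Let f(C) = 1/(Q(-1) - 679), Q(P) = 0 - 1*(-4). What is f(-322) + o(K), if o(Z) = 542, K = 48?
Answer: 365849/675 ≈ 542.00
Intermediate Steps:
Q(P) = 4 (Q(P) = 0 + 4 = 4)
f(C) = -1/675 (f(C) = 1/(4 - 679) = 1/(-675) = -1/675)
f(-322) + o(K) = -1/675 + 542 = 365849/675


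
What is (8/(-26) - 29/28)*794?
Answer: -194133/182 ≈ -1066.7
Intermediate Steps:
(8/(-26) - 29/28)*794 = (8*(-1/26) - 29*1/28)*794 = (-4/13 - 29/28)*794 = -489/364*794 = -194133/182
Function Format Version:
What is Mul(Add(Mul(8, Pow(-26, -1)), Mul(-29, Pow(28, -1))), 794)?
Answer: Rational(-194133, 182) ≈ -1066.7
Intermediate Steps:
Mul(Add(Mul(8, Pow(-26, -1)), Mul(-29, Pow(28, -1))), 794) = Mul(Add(Mul(8, Rational(-1, 26)), Mul(-29, Rational(1, 28))), 794) = Mul(Add(Rational(-4, 13), Rational(-29, 28)), 794) = Mul(Rational(-489, 364), 794) = Rational(-194133, 182)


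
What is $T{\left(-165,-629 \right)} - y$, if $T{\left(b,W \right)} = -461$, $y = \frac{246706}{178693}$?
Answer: $- \frac{82624179}{178693} \approx -462.38$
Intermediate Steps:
$y = \frac{246706}{178693}$ ($y = 246706 \cdot \frac{1}{178693} = \frac{246706}{178693} \approx 1.3806$)
$T{\left(-165,-629 \right)} - y = -461 - \frac{246706}{178693} = - \frac{82624179}{178693}$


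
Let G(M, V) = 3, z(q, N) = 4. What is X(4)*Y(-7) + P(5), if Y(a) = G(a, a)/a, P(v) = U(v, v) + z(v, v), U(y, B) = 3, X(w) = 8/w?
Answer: 43/7 ≈ 6.1429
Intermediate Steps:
P(v) = 7 (P(v) = 3 + 4 = 7)
Y(a) = 3/a
X(4)*Y(-7) + P(5) = (8/4)*(3/(-7)) + 7 = (8*(¼))*(3*(-⅐)) + 7 = 2*(-3/7) + 7 = -6/7 + 7 = 43/7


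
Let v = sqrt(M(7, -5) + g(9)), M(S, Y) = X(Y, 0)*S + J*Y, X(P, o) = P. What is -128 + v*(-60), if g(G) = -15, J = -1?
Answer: -128 - 180*I*sqrt(5) ≈ -128.0 - 402.49*I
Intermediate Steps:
M(S, Y) = -Y + S*Y (M(S, Y) = Y*S - Y = S*Y - Y = -Y + S*Y)
v = 3*I*sqrt(5) (v = sqrt(-5*(-1 + 7) - 15) = sqrt(-5*6 - 15) = sqrt(-30 - 15) = sqrt(-45) = 3*I*sqrt(5) ≈ 6.7082*I)
-128 + v*(-60) = -128 + (3*I*sqrt(5))*(-60) = -128 - 180*I*sqrt(5)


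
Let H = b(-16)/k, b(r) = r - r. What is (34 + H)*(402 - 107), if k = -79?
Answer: 10030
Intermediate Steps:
b(r) = 0
H = 0 (H = 0/(-79) = 0*(-1/79) = 0)
(34 + H)*(402 - 107) = (34 + 0)*(402 - 107) = 34*295 = 10030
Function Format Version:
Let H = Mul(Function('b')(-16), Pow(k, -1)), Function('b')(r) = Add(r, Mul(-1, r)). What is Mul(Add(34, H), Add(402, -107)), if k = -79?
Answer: 10030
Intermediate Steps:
Function('b')(r) = 0
H = 0 (H = Mul(0, Pow(-79, -1)) = Mul(0, Rational(-1, 79)) = 0)
Mul(Add(34, H), Add(402, -107)) = Mul(Add(34, 0), Add(402, -107)) = Mul(34, 295) = 10030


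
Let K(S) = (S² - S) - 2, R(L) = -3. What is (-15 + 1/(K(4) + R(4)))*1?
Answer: -104/7 ≈ -14.857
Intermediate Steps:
K(S) = -2 + S² - S
(-15 + 1/(K(4) + R(4)))*1 = (-15 + 1/((-2 + 4² - 1*4) - 3))*1 = (-15 + 1/((-2 + 16 - 4) - 3))*1 = (-15 + 1/(10 - 3))*1 = (-15 + 1/7)*1 = (-15 + ⅐)*1 = -104/7*1 = -104/7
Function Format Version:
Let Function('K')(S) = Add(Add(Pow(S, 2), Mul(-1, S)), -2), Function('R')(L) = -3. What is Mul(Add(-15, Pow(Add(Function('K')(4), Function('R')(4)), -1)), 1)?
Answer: Rational(-104, 7) ≈ -14.857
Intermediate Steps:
Function('K')(S) = Add(-2, Pow(S, 2), Mul(-1, S))
Mul(Add(-15, Pow(Add(Function('K')(4), Function('R')(4)), -1)), 1) = Mul(Add(-15, Pow(Add(Add(-2, Pow(4, 2), Mul(-1, 4)), -3), -1)), 1) = Mul(Add(-15, Pow(Add(Add(-2, 16, -4), -3), -1)), 1) = Mul(Add(-15, Pow(Add(10, -3), -1)), 1) = Mul(Add(-15, Pow(7, -1)), 1) = Mul(Add(-15, Rational(1, 7)), 1) = Mul(Rational(-104, 7), 1) = Rational(-104, 7)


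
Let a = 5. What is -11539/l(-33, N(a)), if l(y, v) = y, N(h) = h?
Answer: 1049/3 ≈ 349.67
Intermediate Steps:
-11539/l(-33, N(a)) = -11539/(-33) = -11539*(-1)/33 = -11*(-1049/33) = 1049/3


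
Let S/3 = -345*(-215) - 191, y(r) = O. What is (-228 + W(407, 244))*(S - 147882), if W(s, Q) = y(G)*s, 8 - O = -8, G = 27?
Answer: 465455880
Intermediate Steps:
O = 16 (O = 8 - 1*(-8) = 8 + 8 = 16)
y(r) = 16
S = 221952 (S = 3*(-345*(-215) - 191) = 3*(74175 - 191) = 3*73984 = 221952)
W(s, Q) = 16*s
(-228 + W(407, 244))*(S - 147882) = (-228 + 16*407)*(221952 - 147882) = (-228 + 6512)*74070 = 6284*74070 = 465455880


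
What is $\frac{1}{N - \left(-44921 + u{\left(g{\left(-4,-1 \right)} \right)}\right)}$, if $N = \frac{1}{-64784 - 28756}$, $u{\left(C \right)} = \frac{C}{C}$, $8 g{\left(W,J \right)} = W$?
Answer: $\frac{93540}{4201816799} \approx 2.2262 \cdot 10^{-5}$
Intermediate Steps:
$g{\left(W,J \right)} = \frac{W}{8}$
$u{\left(C \right)} = 1$
$N = - \frac{1}{93540}$ ($N = \frac{1}{-93540} = - \frac{1}{93540} \approx -1.0691 \cdot 10^{-5}$)
$\frac{1}{N - \left(-44921 + u{\left(g{\left(-4,-1 \right)} \right)}\right)} = \frac{1}{- \frac{1}{93540} + \left(44921 - 1\right)} = \frac{1}{- \frac{1}{93540} + 44920} = \frac{1}{\frac{4201816799}{93540}} = \frac{93540}{4201816799}$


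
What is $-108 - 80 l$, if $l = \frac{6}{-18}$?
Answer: $- \frac{244}{3} \approx -81.333$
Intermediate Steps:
$l = - \frac{1}{3}$ ($l = 6 \left(- \frac{1}{18}\right) = - \frac{1}{3} \approx -0.33333$)
$-108 - 80 l = -108 - - \frac{80}{3} = -108 + \frac{80}{3} = - \frac{244}{3}$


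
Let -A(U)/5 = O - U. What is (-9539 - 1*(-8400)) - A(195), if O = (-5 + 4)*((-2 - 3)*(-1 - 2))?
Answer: -2189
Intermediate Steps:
O = -15 (O = -(-5)*(-3) = -1*15 = -15)
A(U) = 75 + 5*U (A(U) = -5*(-15 - U) = 75 + 5*U)
(-9539 - 1*(-8400)) - A(195) = (-9539 - 1*(-8400)) - (75 + 5*195) = (-9539 + 8400) - (75 + 975) = -1139 - 1*1050 = -1139 - 1050 = -2189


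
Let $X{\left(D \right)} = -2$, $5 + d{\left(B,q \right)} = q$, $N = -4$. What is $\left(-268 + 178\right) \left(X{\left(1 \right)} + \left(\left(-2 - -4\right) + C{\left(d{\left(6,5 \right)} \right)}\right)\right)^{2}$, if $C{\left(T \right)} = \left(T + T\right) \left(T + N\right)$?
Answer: $0$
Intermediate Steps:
$d{\left(B,q \right)} = -5 + q$
$C{\left(T \right)} = 2 T \left(-4 + T\right)$ ($C{\left(T \right)} = \left(T + T\right) \left(T - 4\right) = 2 T \left(-4 + T\right)$)
$\left(-268 + 178\right) \left(X{\left(1 \right)} + \left(\left(-2 - -4\right) + C{\left(d{\left(6,5 \right)} \right)}\right)\right)^{2} = \left(-268 + 178\right) \left(-2 + \left(\left(-2 - -4\right) + 2 \left(-5 + 5\right) \left(-4 + \left(-5 + 5\right)\right)\right)\right)^{2} = - 90 \left(-2 + \left(\left(-2 + 4\right) + 2 \cdot 0 \left(-4 + 0\right)\right)\right)^{2} = - 90 \left(-2 + \left(2 + 2 \cdot 0 \left(-4\right)\right)\right)^{2} = - 90 \left(-2 + \left(2 + 0\right)\right)^{2} = - 90 \left(-2 + 2\right)^{2} = - 90 \cdot 0^{2} = \left(-90\right) 0 = 0$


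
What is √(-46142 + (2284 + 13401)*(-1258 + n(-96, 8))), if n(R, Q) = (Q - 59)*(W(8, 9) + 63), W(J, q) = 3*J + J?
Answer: I*√95771697 ≈ 9786.3*I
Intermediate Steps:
W(J, q) = 4*J
n(R, Q) = -5605 + 95*Q (n(R, Q) = (Q - 59)*(4*8 + 63) = (-59 + Q)*(32 + 63) = (-59 + Q)*95 = -5605 + 95*Q)
√(-46142 + (2284 + 13401)*(-1258 + n(-96, 8))) = √(-46142 + (2284 + 13401)*(-1258 + (-5605 + 95*8))) = √(-46142 + 15685*(-1258 + (-5605 + 760))) = √(-46142 + 15685*(-1258 - 4845)) = √(-46142 + 15685*(-6103)) = √(-46142 - 95725555) = √(-95771697) = I*√95771697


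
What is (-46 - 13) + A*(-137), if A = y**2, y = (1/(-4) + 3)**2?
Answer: -2020921/256 ≈ -7894.2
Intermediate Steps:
y = 121/16 (y = (-1/4 + 3)**2 = (11/4)**2 = 121/16 ≈ 7.5625)
A = 14641/256 (A = (121/16)**2 = 14641/256 ≈ 57.191)
(-46 - 13) + A*(-137) = (-46 - 13) + (14641/256)*(-137) = -59 - 2005817/256 = -2020921/256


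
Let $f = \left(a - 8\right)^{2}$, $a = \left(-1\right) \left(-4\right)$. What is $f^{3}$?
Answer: $4096$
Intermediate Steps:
$a = 4$
$f = 16$ ($f = \left(4 - 8\right)^{2} = \left(-4\right)^{2} = 16$)
$f^{3} = 16^{3} = 4096$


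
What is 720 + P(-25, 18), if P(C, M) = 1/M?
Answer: 12961/18 ≈ 720.06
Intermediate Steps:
720 + P(-25, 18) = 720 + 1/18 = 12961/18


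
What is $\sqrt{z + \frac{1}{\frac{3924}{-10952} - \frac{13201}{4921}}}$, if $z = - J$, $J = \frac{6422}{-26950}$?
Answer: $\frac{i \sqrt{16459742302913261}}{426328595} \approx 0.30093 i$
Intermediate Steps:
$J = - \frac{3211}{13475}$ ($J = 6422 \left(- \frac{1}{26950}\right) = - \frac{3211}{13475} \approx -0.23829$)
$z = \frac{3211}{13475}$ ($z = \left(-1\right) \left(- \frac{3211}{13475}\right) = \frac{3211}{13475} \approx 0.23829$)
$\sqrt{z + \frac{1}{\frac{3924}{-10952} - \frac{13201}{4921}}} = \sqrt{\frac{3211}{13475} + \frac{1}{\frac{3924}{-10952} - \frac{13201}{4921}}} = \sqrt{\frac{3211}{13475} + \frac{1}{3924 \left(- \frac{1}{10952}\right) - \frac{13201}{4921}}} = \sqrt{\frac{3211}{13475} + \frac{1}{- \frac{981}{2738} - \frac{13201}{4921}}} = \sqrt{\frac{3211}{13475} + \frac{1}{- \frac{1107347}{364154}}} = \sqrt{\frac{3211}{13475} - \frac{364154}{1107347}} = \sqrt{- \frac{1351283933}{14921500825}} = \frac{i \sqrt{16459742302913261}}{426328595}$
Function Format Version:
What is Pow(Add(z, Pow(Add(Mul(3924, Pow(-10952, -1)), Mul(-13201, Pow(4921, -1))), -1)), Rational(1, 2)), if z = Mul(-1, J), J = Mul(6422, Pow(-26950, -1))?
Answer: Mul(Rational(1, 426328595), I, Pow(16459742302913261, Rational(1, 2))) ≈ Mul(0.30093, I)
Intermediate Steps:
J = Rational(-3211, 13475) (J = Mul(6422, Rational(-1, 26950)) = Rational(-3211, 13475) ≈ -0.23829)
z = Rational(3211, 13475) (z = Mul(-1, Rational(-3211, 13475)) = Rational(3211, 13475) ≈ 0.23829)
Pow(Add(z, Pow(Add(Mul(3924, Pow(-10952, -1)), Mul(-13201, Pow(4921, -1))), -1)), Rational(1, 2)) = Pow(Add(Rational(3211, 13475), Pow(Add(Mul(3924, Pow(-10952, -1)), Mul(-13201, Pow(4921, -1))), -1)), Rational(1, 2)) = Pow(Add(Rational(3211, 13475), Pow(Add(Mul(3924, Rational(-1, 10952)), Mul(-13201, Rational(1, 4921))), -1)), Rational(1, 2)) = Pow(Add(Rational(3211, 13475), Pow(Add(Rational(-981, 2738), Rational(-13201, 4921)), -1)), Rational(1, 2)) = Pow(Add(Rational(3211, 13475), Pow(Rational(-1107347, 364154), -1)), Rational(1, 2)) = Pow(Add(Rational(3211, 13475), Rational(-364154, 1107347)), Rational(1, 2)) = Pow(Rational(-1351283933, 14921500825), Rational(1, 2)) = Mul(Rational(1, 426328595), I, Pow(16459742302913261, Rational(1, 2)))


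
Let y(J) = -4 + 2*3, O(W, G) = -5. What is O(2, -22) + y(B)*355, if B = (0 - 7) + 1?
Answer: 705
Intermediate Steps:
B = -6 (B = -7 + 1 = -6)
y(J) = 2 (y(J) = -4 + 6 = 2)
O(2, -22) + y(B)*355 = -5 + 2*355 = -5 + 710 = 705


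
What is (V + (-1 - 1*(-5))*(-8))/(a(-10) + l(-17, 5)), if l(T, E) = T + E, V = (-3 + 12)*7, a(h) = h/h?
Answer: -31/11 ≈ -2.8182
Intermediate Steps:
a(h) = 1
V = 63 (V = 9*7 = 63)
l(T, E) = E + T
(V + (-1 - 1*(-5))*(-8))/(a(-10) + l(-17, 5)) = (63 + (-1 - 1*(-5))*(-8))/(1 + (5 - 17)) = (63 + (-1 + 5)*(-8))/(1 - 12) = (63 + 4*(-8))/(-11) = (63 - 32)*(-1/11) = 31*(-1/11) = -31/11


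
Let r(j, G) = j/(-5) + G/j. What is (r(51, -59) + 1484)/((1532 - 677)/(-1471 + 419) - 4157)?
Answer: -395051248/1115374845 ≈ -0.35419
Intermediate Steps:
r(j, G) = -j/5 + G/j (r(j, G) = j*(-1/5) + G/j = -j/5 + G/j)
(r(51, -59) + 1484)/((1532 - 677)/(-1471 + 419) - 4157) = ((-1/5*51 - 59/51) + 1484)/((1532 - 677)/(-1471 + 419) - 4157) = ((-51/5 - 59*1/51) + 1484)/(855/(-1052) - 4157) = ((-51/5 - 59/51) + 1484)/(855*(-1/1052) - 4157) = (-2896/255 + 1484)/(-855/1052 - 4157) = 375524/(255*(-4374019/1052)) = (375524/255)*(-1052/4374019) = -395051248/1115374845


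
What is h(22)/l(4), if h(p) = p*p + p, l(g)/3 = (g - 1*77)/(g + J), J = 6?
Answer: -5060/219 ≈ -23.105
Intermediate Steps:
l(g) = 3*(-77 + g)/(6 + g) (l(g) = 3*((g - 1*77)/(g + 6)) = 3*((g - 77)/(6 + g)) = 3*((-77 + g)/(6 + g)) = 3*(-77 + g)/(6 + g))
h(p) = p + p² (h(p) = p² + p = p + p²)
h(22)/l(4) = (22*(1 + 22))/((3*(-77 + 4)/(6 + 4))) = (22*23)/((3*(-73)/10)) = 506/((3*(⅒)*(-73))) = 506/(-219/10) = 506*(-10/219) = -5060/219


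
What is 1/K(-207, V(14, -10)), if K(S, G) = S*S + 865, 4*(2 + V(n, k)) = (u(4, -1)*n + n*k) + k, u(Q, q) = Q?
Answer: 1/43714 ≈ 2.2876e-5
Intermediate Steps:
V(n, k) = -2 + n + k/4 + k*n/4 (V(n, k) = -2 + ((4*n + n*k) + k)/4 = -2 + ((4*n + k*n) + k)/4 = -2 + (k + 4*n + k*n)/4 = -2 + (n + k/4 + k*n/4) = -2 + n + k/4 + k*n/4)
K(S, G) = 865 + S**2 (K(S, G) = S**2 + 865 = 865 + S**2)
1/K(-207, V(14, -10)) = 1/(865 + (-207)**2) = 1/(865 + 42849) = 1/43714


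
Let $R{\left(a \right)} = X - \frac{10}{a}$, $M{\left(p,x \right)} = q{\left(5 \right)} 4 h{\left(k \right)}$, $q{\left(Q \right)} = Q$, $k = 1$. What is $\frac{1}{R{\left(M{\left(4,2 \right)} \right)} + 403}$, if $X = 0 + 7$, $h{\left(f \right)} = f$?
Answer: $\frac{2}{819} \approx 0.002442$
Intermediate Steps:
$X = 7$
$M{\left(p,x \right)} = 20$ ($M{\left(p,x \right)} = 5 \cdot 4 \cdot 1 = 20 \cdot 1 = 20$)
$R{\left(a \right)} = 7 - \frac{10}{a}$
$\frac{1}{R{\left(M{\left(4,2 \right)} \right)} + 403} = \frac{1}{\left(7 - \frac{10}{20}\right) + 403} = \frac{1}{\left(7 - \frac{1}{2}\right) + 403} = \frac{1}{\frac{13}{2} + 403} = \frac{1}{\frac{819}{2}} = \frac{2}{819}$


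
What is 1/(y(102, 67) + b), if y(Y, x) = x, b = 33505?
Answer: 1/33572 ≈ 2.9787e-5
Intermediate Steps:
1/(y(102, 67) + b) = 1/(67 + 33505) = 1/33572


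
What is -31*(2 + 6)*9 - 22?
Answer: -2254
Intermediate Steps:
-31*(2 + 6)*9 - 22 = -248*9 - 22 = -31*72 - 22 = -2232 - 22 = -2254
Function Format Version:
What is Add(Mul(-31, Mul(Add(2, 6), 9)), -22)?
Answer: -2254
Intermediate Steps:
Add(Mul(-31, Mul(Add(2, 6), 9)), -22) = Add(Mul(-31, Mul(8, 9)), -22) = Add(Mul(-31, 72), -22) = Add(-2232, -22) = -2254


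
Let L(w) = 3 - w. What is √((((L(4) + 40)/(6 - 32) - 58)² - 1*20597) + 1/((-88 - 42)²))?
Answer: 9*I*√3558754/130 ≈ 130.6*I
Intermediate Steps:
√((((L(4) + 40)/(6 - 32) - 58)² - 1*20597) + 1/((-88 - 42)²)) = √(((((3 - 1*4) + 40)/(6 - 32) - 58)² - 1*20597) + 1/((-88 - 42)²)) = √(((((3 - 4) + 40)/(-26) - 58)² - 20597) + 1/((-130)²)) = √((((-1 + 40)*(-1/26) - 58)² - 20597) + 1/16900) = √(((39*(-1/26) - 58)² - 20597) + 1/16900) = √(((-3/2 - 58)² - 20597) + 1/16900) = √(((-119/2)² - 20597) + 1/16900) = √((14161/4 - 20597) + 1/16900) = √(-68227/4 + 1/16900) = √(-144129537/8450) = 9*I*√3558754/130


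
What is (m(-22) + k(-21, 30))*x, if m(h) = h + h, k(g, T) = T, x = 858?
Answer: -12012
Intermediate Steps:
m(h) = 2*h
(m(-22) + k(-21, 30))*x = (2*(-22) + 30)*858 = (-44 + 30)*858 = -14*858 = -12012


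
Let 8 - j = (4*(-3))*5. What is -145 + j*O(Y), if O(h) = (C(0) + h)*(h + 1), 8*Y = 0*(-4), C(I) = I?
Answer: -145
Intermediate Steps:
j = 68 (j = 8 - 4*(-3)*5 = 8 - (-12)*5 = 8 - 1*(-60) = 8 + 60 = 68)
Y = 0 (Y = (0*(-4))/8 = (⅛)*0 = 0)
O(h) = h*(1 + h) (O(h) = (0 + h)*(h + 1) = h*(1 + h))
-145 + j*O(Y) = -145 + 68*(0*(1 + 0)) = -145 + 68*(0*1) = -145 + 68*0 = -145 + 0 = -145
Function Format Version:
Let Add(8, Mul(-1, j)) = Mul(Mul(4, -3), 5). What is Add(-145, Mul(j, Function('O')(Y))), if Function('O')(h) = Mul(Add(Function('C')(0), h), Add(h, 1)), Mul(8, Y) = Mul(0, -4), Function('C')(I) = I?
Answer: -145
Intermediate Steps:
j = 68 (j = Add(8, Mul(-1, Mul(Mul(4, -3), 5))) = Add(8, Mul(-1, Mul(-12, 5))) = Add(8, Mul(-1, -60)) = Add(8, 60) = 68)
Y = 0 (Y = Mul(Rational(1, 8), Mul(0, -4)) = Mul(Rational(1, 8), 0) = 0)
Function('O')(h) = Mul(h, Add(1, h)) (Function('O')(h) = Mul(Add(0, h), Add(h, 1)) = Mul(h, Add(1, h)))
Add(-145, Mul(j, Function('O')(Y))) = Add(-145, Mul(68, Mul(0, Add(1, 0)))) = Add(-145, Mul(68, Mul(0, 1))) = Add(-145, Mul(68, 0)) = Add(-145, 0) = -145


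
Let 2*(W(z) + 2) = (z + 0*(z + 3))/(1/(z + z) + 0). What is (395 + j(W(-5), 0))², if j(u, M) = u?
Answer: 174724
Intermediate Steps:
W(z) = -2 + z² (W(z) = -2 + ((z + 0*(z + 3))/(1/(z + z) + 0))/2 = -2 + ((z + 0*(3 + z))/(1/(2*z) + 0))/2 = -2 + ((z + 0)/(1/(2*z) + 0))/2 = -2 + (z/((1/(2*z))))/2 = -2 + (z*(2*z))/2 = -2 + (2*z²)/2 = -2 + z²)
(395 + j(W(-5), 0))² = (395 + (-2 + (-5)²))² = (395 + (-2 + 25))² = (395 + 23)² = 418² = 174724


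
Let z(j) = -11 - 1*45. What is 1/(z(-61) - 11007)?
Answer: -1/11063 ≈ -9.0391e-5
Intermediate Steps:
z(j) = -56 (z(j) = -11 - 45 = -56)
1/(z(-61) - 11007) = 1/(-56 - 11007) = 1/(-11063) = -1/11063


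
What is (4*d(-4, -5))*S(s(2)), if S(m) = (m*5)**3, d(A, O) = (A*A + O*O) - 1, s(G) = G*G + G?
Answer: 4320000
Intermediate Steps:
s(G) = G + G**2 (s(G) = G**2 + G = G + G**2)
d(A, O) = -1 + A**2 + O**2 (d(A, O) = (A**2 + O**2) - 1 = -1 + A**2 + O**2)
S(m) = 125*m**3 (S(m) = (5*m)**3 = 125*m**3)
(4*d(-4, -5))*S(s(2)) = (4*(-1 + (-4)**2 + (-5)**2))*(125*(2*(1 + 2))**3) = (4*(-1 + 16 + 25))*(125*(2*3)**3) = (4*40)*(125*6**3) = 160*(125*216) = 160*27000 = 4320000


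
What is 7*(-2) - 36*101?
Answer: -3650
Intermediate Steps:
7*(-2) - 36*101 = -14 - 3636 = -3650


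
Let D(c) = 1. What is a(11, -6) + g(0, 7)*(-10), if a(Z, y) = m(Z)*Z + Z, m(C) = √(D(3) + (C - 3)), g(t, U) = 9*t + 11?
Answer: -66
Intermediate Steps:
g(t, U) = 11 + 9*t
m(C) = √(-2 + C) (m(C) = √(1 + (C - 3)) = √(1 + (-3 + C)) = √(-2 + C))
a(Z, y) = Z + Z*√(-2 + Z) (a(Z, y) = √(-2 + Z)*Z + Z = Z*√(-2 + Z) + Z = Z + Z*√(-2 + Z))
a(11, -6) + g(0, 7)*(-10) = 11*(1 + √(-2 + 11)) + (11 + 9*0)*(-10) = 11*(1 + √9) + (11 + 0)*(-10) = 11*(1 + 3) + 11*(-10) = 11*4 - 110 = 44 - 110 = -66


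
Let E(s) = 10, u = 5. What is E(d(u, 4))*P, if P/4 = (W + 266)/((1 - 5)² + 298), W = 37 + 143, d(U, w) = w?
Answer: 8920/157 ≈ 56.815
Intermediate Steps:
W = 180
P = 892/157 (P = 4*((180 + 266)/((1 - 5)² + 298)) = 4*(446/((-4)² + 298)) = 4*(446/(16 + 298)) = 4*(446/314) = 4*(446*(1/314)) = 4*(223/157) = 892/157 ≈ 5.6815)
E(d(u, 4))*P = 10*(892/157) = 8920/157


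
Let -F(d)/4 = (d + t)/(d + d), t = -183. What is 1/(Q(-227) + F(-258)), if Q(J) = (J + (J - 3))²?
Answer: 43/8980360 ≈ 4.7882e-6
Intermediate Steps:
Q(J) = (-3 + 2*J)² (Q(J) = (J + (-3 + J))² = (-3 + 2*J)²)
F(d) = -2*(-183 + d)/d (F(d) = -4*(d - 183)/(d + d) = -4*(-183 + d)/(2*d) = -4*(-183 + d)*1/(2*d) = -2*(-183 + d)/d)
1/(Q(-227) + F(-258)) = 1/((-3 + 2*(-227))² + (-2 + 366/(-258))) = 1/((-3 - 454)² + (-2 + 366*(-1/258))) = 1/((-457)² + (-2 - 61/43)) = 1/(208849 - 147/43) = 1/(8980360/43) = 43/8980360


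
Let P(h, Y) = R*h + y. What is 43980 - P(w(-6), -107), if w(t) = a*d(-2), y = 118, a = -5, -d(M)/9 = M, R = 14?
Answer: 45122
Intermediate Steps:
d(M) = -9*M
w(t) = -90 (w(t) = -(-45)*(-2) = -5*18 = -90)
P(h, Y) = 118 + 14*h (P(h, Y) = 14*h + 118 = 118 + 14*h)
43980 - P(w(-6), -107) = 43980 - (118 + 14*(-90)) = 43980 - (118 - 1260) = 43980 - 1*(-1142) = 43980 + 1142 = 45122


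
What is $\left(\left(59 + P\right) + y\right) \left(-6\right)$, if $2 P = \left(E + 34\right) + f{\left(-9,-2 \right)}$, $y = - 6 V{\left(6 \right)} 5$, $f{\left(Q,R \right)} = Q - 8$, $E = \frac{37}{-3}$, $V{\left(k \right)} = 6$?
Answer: $712$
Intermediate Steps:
$E = - \frac{37}{3}$ ($E = 37 \left(- \frac{1}{3}\right) = - \frac{37}{3} \approx -12.333$)
$f{\left(Q,R \right)} = -8 + Q$
$y = -180$ ($y = \left(-6\right) 6 \cdot 5 = \left(-36\right) 5 = -180$)
$P = \frac{7}{3}$ ($P = \frac{\left(- \frac{37}{3} + 34\right) - 17}{2} = \frac{\frac{65}{3} - 17}{2} = \frac{1}{2} \cdot \frac{14}{3} = \frac{7}{3} \approx 2.3333$)
$\left(\left(59 + P\right) + y\right) \left(-6\right) = \left(\left(59 + \frac{7}{3}\right) - 180\right) \left(-6\right) = \left(\frac{184}{3} - 180\right) \left(-6\right) = \left(- \frac{356}{3}\right) \left(-6\right) = 712$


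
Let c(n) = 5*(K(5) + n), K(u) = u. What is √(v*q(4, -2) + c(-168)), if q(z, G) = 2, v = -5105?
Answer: 105*I ≈ 105.0*I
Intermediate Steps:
c(n) = 25 + 5*n (c(n) = 5*(5 + n) = 25 + 5*n)
√(v*q(4, -2) + c(-168)) = √(-5105*2 + (25 + 5*(-168))) = √(-10210 + (25 - 840)) = √(-10210 - 815) = √(-11025) = 105*I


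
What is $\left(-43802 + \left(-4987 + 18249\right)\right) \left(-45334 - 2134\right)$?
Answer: $1449672720$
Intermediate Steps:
$\left(-43802 + \left(-4987 + 18249\right)\right) \left(-45334 - 2134\right) = \left(-43802 + 13262\right) \left(-47468\right) = \left(-30540\right) \left(-47468\right) = 1449672720$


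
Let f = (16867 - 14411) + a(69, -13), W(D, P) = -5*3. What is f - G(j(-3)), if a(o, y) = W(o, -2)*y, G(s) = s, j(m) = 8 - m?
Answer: 2640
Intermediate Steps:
W(D, P) = -15
a(o, y) = -15*y
f = 2651 (f = (16867 - 14411) - 15*(-13) = 2456 + 195 = 2651)
f - G(j(-3)) = 2651 - (8 - 1*(-3)) = 2651 - (8 + 3) = 2651 - 1*11 = 2651 - 11 = 2640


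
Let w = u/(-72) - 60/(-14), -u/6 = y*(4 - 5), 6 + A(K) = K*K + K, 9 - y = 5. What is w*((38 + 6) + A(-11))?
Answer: 12284/21 ≈ 584.95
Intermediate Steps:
y = 4 (y = 9 - 1*5 = 9 - 5 = 4)
A(K) = -6 + K + K² (A(K) = -6 + (K*K + K) = -6 + (K² + K) = -6 + (K + K²) = -6 + K + K²)
u = 24 (u = -24*(4 - 5) = -24*(-1) = -6*(-4) = 24)
w = 83/21 (w = 24/(-72) - 60/(-14) = 24*(-1/72) - 60*(-1/14) = -⅓ + 30/7 = 83/21 ≈ 3.9524)
w*((38 + 6) + A(-11)) = 83*((38 + 6) + (-6 - 11 + (-11)²))/21 = 83*(44 + (-6 - 11 + 121))/21 = 83*(44 + 104)/21 = (83/21)*148 = 12284/21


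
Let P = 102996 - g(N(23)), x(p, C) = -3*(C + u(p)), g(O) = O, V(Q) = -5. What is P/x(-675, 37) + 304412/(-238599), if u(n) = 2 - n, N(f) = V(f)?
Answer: -2803109567/56786562 ≈ -49.362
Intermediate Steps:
N(f) = -5
x(p, C) = -6 - 3*C + 3*p (x(p, C) = -3*(C + (2 - p)) = -3*(2 + C - p) = -6 - 3*C + 3*p)
P = 103001 (P = 102996 - 1*(-5) = 102996 + 5 = 103001)
P/x(-675, 37) + 304412/(-238599) = 103001/(-6 - 3*37 + 3*(-675)) + 304412/(-238599) = 103001/(-6 - 111 - 2025) + 304412*(-1/238599) = 103001/(-2142) - 304412/238599 = 103001*(-1/2142) - 304412/238599 = -103001/2142 - 304412/238599 = -2803109567/56786562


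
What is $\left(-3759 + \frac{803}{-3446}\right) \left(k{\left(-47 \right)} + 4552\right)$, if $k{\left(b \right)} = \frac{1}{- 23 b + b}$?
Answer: $- \frac{60972977671773}{3563164} \approx -1.7112 \cdot 10^{7}$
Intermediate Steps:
$k{\left(b \right)} = - \frac{1}{22 b}$ ($k{\left(b \right)} = \frac{1}{\left(-22\right) b} = - \frac{1}{22 b}$)
$\left(-3759 + \frac{803}{-3446}\right) \left(k{\left(-47 \right)} + 4552\right) = \left(-3759 + \frac{803}{-3446}\right) \left(- \frac{1}{22 \left(-47\right)} + 4552\right) = \left(-3759 + 803 \left(- \frac{1}{3446}\right)\right) \left(\left(- \frac{1}{22}\right) \left(- \frac{1}{47}\right) + 4552\right) = \left(-3759 - \frac{803}{3446}\right) \left(\frac{1}{1034} + 4552\right) = \left(- \frac{12954317}{3446}\right) \frac{4706769}{1034} = - \frac{60972977671773}{3563164}$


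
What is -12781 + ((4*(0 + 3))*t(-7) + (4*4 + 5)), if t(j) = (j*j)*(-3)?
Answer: -14524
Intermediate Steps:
t(j) = -3*j² (t(j) = j²*(-3) = -3*j²)
-12781 + ((4*(0 + 3))*t(-7) + (4*4 + 5)) = -12781 + ((4*(0 + 3))*(-3*(-7)²) + (4*4 + 5)) = -12781 + ((4*3)*(-3*49) + (16 + 5)) = -12781 + (12*(-147) + 21) = -12781 + (-1764 + 21) = -12781 - 1743 = -14524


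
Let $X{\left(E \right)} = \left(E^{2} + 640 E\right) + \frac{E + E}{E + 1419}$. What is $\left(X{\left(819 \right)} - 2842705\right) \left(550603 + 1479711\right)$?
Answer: $- \frac{1247878004441926}{373} \approx -3.3455 \cdot 10^{12}$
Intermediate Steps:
$X{\left(E \right)} = E^{2} + 640 E + \frac{2 E}{1419 + E}$ ($X{\left(E \right)} = \left(E^{2} + 640 E\right) + \frac{2 E}{1419 + E} = E^{2} + 640 E + \frac{2 E}{1419 + E}$)
$\left(X{\left(819 \right)} - 2842705\right) \left(550603 + 1479711\right) = \left(\frac{819 \left(908162 + 819^{2} + 2059 \cdot 819\right)}{1419 + 819} - 2842705\right) \left(550603 + 1479711\right) = \left(\frac{819 \left(908162 + 670761 + 1686321\right)}{2238} - 2842705\right) 2030314 = \left(819 \cdot \frac{1}{2238} \cdot 3265244 - 2842705\right) 2030314 = \left(\frac{445705806}{373} - 2842705\right) 2030314 = \left(- \frac{614623159}{373}\right) 2030314 = - \frac{1247878004441926}{373}$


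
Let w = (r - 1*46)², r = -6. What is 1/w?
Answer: 1/2704 ≈ 0.00036982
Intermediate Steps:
w = 2704 (w = (-6 - 1*46)² = (-6 - 46)² = (-52)² = 2704)
1/w = 1/2704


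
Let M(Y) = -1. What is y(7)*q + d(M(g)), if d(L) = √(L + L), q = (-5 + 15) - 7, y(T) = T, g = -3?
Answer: 21 + I*√2 ≈ 21.0 + 1.4142*I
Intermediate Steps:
q = 3 (q = 10 - 7 = 3)
d(L) = √2*√L (d(L) = √(2*L) = √2*√L)
y(7)*q + d(M(g)) = 7*3 + √2*√(-1) = 21 + √2*I = 21 + I*√2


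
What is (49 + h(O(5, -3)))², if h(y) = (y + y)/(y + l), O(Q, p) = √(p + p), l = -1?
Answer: (-13205*I + 4998*√6)/(-5*I + 2*√6) ≈ 2571.4 - 70.985*I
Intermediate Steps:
O(Q, p) = √2*√p (O(Q, p) = √(2*p) = √2*√p)
h(y) = 2*y/(-1 + y) (h(y) = (y + y)/(y - 1) = (2*y)/(-1 + y) = 2*y/(-1 + y))
(49 + h(O(5, -3)))² = (49 + 2*(√2*√(-3))/(-1 + √2*√(-3)))² = (49 + 2*(√2*(I*√3))/(-1 + √2*(I*√3)))² = (49 + 2*(I*√6)/(-1 + I*√6))² = (49 + 2*I*√6/(-1 + I*√6))²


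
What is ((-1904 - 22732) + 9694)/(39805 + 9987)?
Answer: -7471/24896 ≈ -0.30009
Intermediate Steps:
((-1904 - 22732) + 9694)/(39805 + 9987) = (-24636 + 9694)/49792 = -14942*1/49792 = -7471/24896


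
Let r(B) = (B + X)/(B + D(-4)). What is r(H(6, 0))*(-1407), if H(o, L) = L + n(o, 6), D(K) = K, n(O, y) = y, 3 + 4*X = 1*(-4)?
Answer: -23919/8 ≈ -2989.9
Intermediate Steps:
X = -7/4 (X = -3/4 + (1*(-4))/4 = -3/4 + (1/4)*(-4) = -3/4 - 1 = -7/4 ≈ -1.7500)
H(o, L) = 6 + L (H(o, L) = L + 6 = 6 + L)
r(B) = (-7/4 + B)/(-4 + B) (r(B) = (B - 7/4)/(B - 4) = (-7/4 + B)/(-4 + B))
r(H(6, 0))*(-1407) = ((-7/4 + (6 + 0))/(-4 + (6 + 0)))*(-1407) = ((-7/4 + 6)/(-4 + 6))*(-1407) = ((17/4)/2)*(-1407) = ((1/2)*(17/4))*(-1407) = (17/8)*(-1407) = -23919/8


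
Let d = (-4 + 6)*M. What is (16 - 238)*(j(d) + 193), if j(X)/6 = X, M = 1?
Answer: -45510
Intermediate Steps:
d = 2 (d = (-4 + 6)*1 = 2*1 = 2)
j(X) = 6*X
(16 - 238)*(j(d) + 193) = (16 - 238)*(6*2 + 193) = -222*(12 + 193) = -222*205 = -45510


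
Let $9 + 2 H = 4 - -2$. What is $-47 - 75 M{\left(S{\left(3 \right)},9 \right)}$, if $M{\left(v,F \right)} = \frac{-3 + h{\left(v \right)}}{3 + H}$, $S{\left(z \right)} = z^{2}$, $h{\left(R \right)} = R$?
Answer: $-347$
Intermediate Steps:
$H = - \frac{3}{2}$ ($H = - \frac{9}{2} + \frac{4 - -2}{2} = - \frac{9}{2} + \frac{4 + 2}{2} = - \frac{9}{2} + \frac{1}{2} \cdot 6 = - \frac{9}{2} + 3 = - \frac{3}{2} \approx -1.5$)
$M{\left(v,F \right)} = -2 + \frac{2 v}{3}$ ($M{\left(v,F \right)} = \frac{-3 + v}{3 - \frac{3}{2}} = \frac{-3 + v}{\frac{3}{2}} = \left(-3 + v\right) \frac{2}{3} = -2 + \frac{2 v}{3}$)
$-47 - 75 M{\left(S{\left(3 \right)},9 \right)} = -47 - 75 \left(-2 + \frac{2 \cdot 3^{2}}{3}\right) = -47 - 75 \left(-2 + \frac{2}{3} \cdot 9\right) = -47 - 75 \left(-2 + 6\right) = -47 - 300 = -347$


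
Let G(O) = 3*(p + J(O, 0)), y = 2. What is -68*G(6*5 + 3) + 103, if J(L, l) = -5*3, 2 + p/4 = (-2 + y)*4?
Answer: 4795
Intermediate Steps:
p = -8 (p = -8 + 4*((-2 + 2)*4) = -8 + 4*(0*4) = -8 + 4*0 = -8 + 0 = -8)
J(L, l) = -15
G(O) = -69 (G(O) = 3*(-8 - 15) = 3*(-23) = -69)
-68*G(6*5 + 3) + 103 = -68*(-69) + 103 = 4692 + 103 = 4795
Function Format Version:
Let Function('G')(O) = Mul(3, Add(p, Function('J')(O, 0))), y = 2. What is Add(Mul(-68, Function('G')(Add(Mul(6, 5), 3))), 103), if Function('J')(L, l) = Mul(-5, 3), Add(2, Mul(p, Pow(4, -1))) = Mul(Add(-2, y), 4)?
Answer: 4795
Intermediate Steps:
p = -8 (p = Add(-8, Mul(4, Mul(Add(-2, 2), 4))) = Add(-8, Mul(4, Mul(0, 4))) = Add(-8, Mul(4, 0)) = Add(-8, 0) = -8)
Function('J')(L, l) = -15
Function('G')(O) = -69 (Function('G')(O) = Mul(3, Add(-8, -15)) = Mul(3, -23) = -69)
Add(Mul(-68, Function('G')(Add(Mul(6, 5), 3))), 103) = Add(Mul(-68, -69), 103) = Add(4692, 103) = 4795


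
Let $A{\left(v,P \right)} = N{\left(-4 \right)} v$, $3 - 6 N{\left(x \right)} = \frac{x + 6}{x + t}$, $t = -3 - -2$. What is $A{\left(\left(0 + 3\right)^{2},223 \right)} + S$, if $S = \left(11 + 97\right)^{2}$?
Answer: $\frac{116691}{10} \approx 11669.0$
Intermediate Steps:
$t = -1$ ($t = -3 + 2 = -1$)
$S = 11664$ ($S = 108^{2} = 11664$)
$N{\left(x \right)} = \frac{1}{2} - \frac{6 + x}{6 \left(-1 + x\right)}$ ($N{\left(x \right)} = \frac{1}{2} - \frac{\left(x + 6\right) \frac{1}{x - 1}}{6} = \frac{1}{2} - \frac{\left(6 + x\right) \frac{1}{-1 + x}}{6} = \frac{1}{2} - \frac{\frac{1}{-1 + x} \left(6 + x\right)}{6} = \frac{1}{2} - \frac{6 + x}{6 \left(-1 + x\right)}$)
$A{\left(v,P \right)} = \frac{17 v}{30}$ ($A{\left(v,P \right)} = \frac{-9 + 2 \left(-4\right)}{6 \left(-1 - 4\right)} v = \frac{-9 - 8}{6 \left(-5\right)} v = \frac{1}{6} \left(- \frac{1}{5}\right) \left(-17\right) v = \frac{17 v}{30}$)
$A{\left(\left(0 + 3\right)^{2},223 \right)} + S = \frac{17 \left(0 + 3\right)^{2}}{30} + 11664 = \frac{17 \cdot 3^{2}}{30} + 11664 = \frac{17}{30} \cdot 9 + 11664 = \frac{51}{10} + 11664 = \frac{116691}{10}$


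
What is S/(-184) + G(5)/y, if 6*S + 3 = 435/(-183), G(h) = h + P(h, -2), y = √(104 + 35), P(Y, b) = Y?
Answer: 41/8418 + 10*√139/139 ≈ 0.85306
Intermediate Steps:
y = √139 ≈ 11.790
G(h) = 2*h (G(h) = h + h = 2*h)
S = -164/183 (S = -½ + (435/(-183))/6 = -½ + (435*(-1/183))/6 = -½ + (⅙)*(-145/61) = -½ - 145/366 = -164/183 ≈ -0.89617)
S/(-184) + G(5)/y = -164/183/(-184) + (2*5)/(√139) = -164/183*(-1/184) + 10*(√139/139) = 41/8418 + 10*√139/139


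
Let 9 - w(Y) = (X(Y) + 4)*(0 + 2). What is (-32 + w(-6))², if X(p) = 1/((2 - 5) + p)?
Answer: 76729/81 ≈ 947.27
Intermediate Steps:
X(p) = 1/(-3 + p)
w(Y) = 1 - 2/(-3 + Y) (w(Y) = 9 - (1/(-3 + Y) + 4)*(0 + 2) = 9 - (4 + 1/(-3 + Y))*2 = 9 - (8 + 2/(-3 + Y)) = 9 + (-8 - 2/(-3 + Y)) = 1 - 2/(-3 + Y))
(-32 + w(-6))² = (-32 + (-5 - 6)/(-3 - 6))² = (-32 - 11/(-9))² = (-32 - ⅑*(-11))² = (-32 + 11/9)² = (-277/9)² = 76729/81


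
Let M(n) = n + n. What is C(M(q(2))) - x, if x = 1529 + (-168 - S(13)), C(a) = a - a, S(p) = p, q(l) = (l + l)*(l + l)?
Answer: -1348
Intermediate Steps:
q(l) = 4*l² (q(l) = (2*l)*(2*l) = 4*l²)
M(n) = 2*n
C(a) = 0
x = 1348 (x = 1529 + (-168 - 1*13) = 1529 + (-168 - 13) = 1529 - 181 = 1348)
C(M(q(2))) - x = 0 - 1*1348 = 0 - 1348 = -1348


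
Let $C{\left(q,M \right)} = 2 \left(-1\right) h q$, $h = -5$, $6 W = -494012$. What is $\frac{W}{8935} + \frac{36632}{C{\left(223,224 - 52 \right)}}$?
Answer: $\frac{43109738}{5977515} \approx 7.212$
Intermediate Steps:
$W = - \frac{247006}{3}$ ($W = \frac{1}{6} \left(-494012\right) = - \frac{247006}{3} \approx -82335.0$)
$C{\left(q,M \right)} = 10 q$ ($C{\left(q,M \right)} = 2 \left(-1\right) \left(-5\right) q = \left(-2\right) \left(-5\right) q = 10 q$)
$\frac{W}{8935} + \frac{36632}{C{\left(223,224 - 52 \right)}} = - \frac{247006}{3 \cdot 8935} + \frac{36632}{10 \cdot 223} = \left(- \frac{247006}{3}\right) \frac{1}{8935} + \frac{36632}{2230} = - \frac{247006}{26805} + 36632 \cdot \frac{1}{2230} = - \frac{247006}{26805} + \frac{18316}{1115} = \frac{43109738}{5977515}$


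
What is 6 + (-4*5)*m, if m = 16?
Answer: -314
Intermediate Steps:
6 + (-4*5)*m = 6 - 4*5*16 = 6 - 20*16 = 6 - 320 = -314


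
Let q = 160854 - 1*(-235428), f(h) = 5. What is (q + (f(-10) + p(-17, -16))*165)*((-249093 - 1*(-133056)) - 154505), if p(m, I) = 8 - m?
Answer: -108550107744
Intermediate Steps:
q = 396282 (q = 160854 + 235428 = 396282)
(q + (f(-10) + p(-17, -16))*165)*((-249093 - 1*(-133056)) - 154505) = (396282 + (5 + (8 - 1*(-17)))*165)*((-249093 - 1*(-133056)) - 154505) = (396282 + (5 + (8 + 17))*165)*((-249093 + 133056) - 154505) = (396282 + (5 + 25)*165)*(-116037 - 154505) = (396282 + 30*165)*(-270542) = (396282 + 4950)*(-270542) = 401232*(-270542) = -108550107744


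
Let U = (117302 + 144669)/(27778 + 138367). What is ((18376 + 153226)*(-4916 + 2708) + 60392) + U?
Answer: -62941843861509/166145 ≈ -3.7884e+8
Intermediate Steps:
U = 261971/166145 ≈ 1.5768
((18376 + 153226)*(-4916 + 2708) + 60392) + U = ((18376 + 153226)*(-4916 + 2708) + 60392) + 261971/166145 = (171602*(-2208) + 60392) + 261971/166145 = (-378897216 + 60392) + 261971/166145 = -378836824 + 261971/166145 = -62941843861509/166145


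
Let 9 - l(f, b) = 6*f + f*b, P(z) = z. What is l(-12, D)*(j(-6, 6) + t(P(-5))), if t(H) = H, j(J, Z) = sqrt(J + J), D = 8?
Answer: -885 + 354*I*sqrt(3) ≈ -885.0 + 613.15*I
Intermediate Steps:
j(J, Z) = sqrt(2)*sqrt(J) (j(J, Z) = sqrt(2*J) = sqrt(2)*sqrt(J))
l(f, b) = 9 - 6*f - b*f (l(f, b) = 9 - (6*f + f*b) = 9 - (6*f + b*f) = 9 + (-6*f - b*f) = 9 - 6*f - b*f)
l(-12, D)*(j(-6, 6) + t(P(-5))) = (9 - 6*(-12) - 1*8*(-12))*(sqrt(2)*sqrt(-6) - 5) = (9 + 72 + 96)*(sqrt(2)*(I*sqrt(6)) - 5) = 177*(2*I*sqrt(3) - 5) = 177*(-5 + 2*I*sqrt(3)) = -885 + 354*I*sqrt(3)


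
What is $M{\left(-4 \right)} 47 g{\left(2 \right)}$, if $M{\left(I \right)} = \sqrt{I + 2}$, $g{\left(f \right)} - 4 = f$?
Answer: $282 i \sqrt{2} \approx 398.81 i$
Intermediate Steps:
$g{\left(f \right)} = 4 + f$
$M{\left(I \right)} = \sqrt{2 + I}$
$M{\left(-4 \right)} 47 g{\left(2 \right)} = \sqrt{2 - 4} \cdot 47 \left(4 + 2\right) = \sqrt{-2} \cdot 47 \cdot 6 = i \sqrt{2} \cdot 47 \cdot 6 = 47 i \sqrt{2} \cdot 6 = 282 i \sqrt{2}$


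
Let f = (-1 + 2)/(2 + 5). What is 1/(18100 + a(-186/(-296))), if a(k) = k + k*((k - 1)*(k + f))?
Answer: 22692544/410745219019 ≈ 5.5247e-5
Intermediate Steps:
f = ⅐ (f = 1/7 = 1*(⅐) = ⅐ ≈ 0.14286)
a(k) = k + k*(-1 + k)*(⅐ + k) (a(k) = k + k*((k - 1)*(k + ⅐)) = k + k*((-1 + k)*(⅐ + k)) = k + k*(-1 + k)*(⅐ + k))
1/(18100 + a(-186/(-296))) = 1/(18100 + (-186/(-296))*(6 - (-1116)/(-296) + 7*(-186/(-296))²)/7) = 1/(18100 + (-186*(-1/296))*(6 - (-1116)*(-1)/296 + 7*(-186*(-1/296))²)/7) = 1/(18100 + (⅐)*(93/148)*(6 - 6*93/148 + 7*(93/148)²)) = 1/(18100 + (⅐)*(93/148)*(6 - 279/74 + 7*(8649/21904))) = 1/(18100 + (⅐)*(93/148)*(6 - 279/74 + 60543/21904)) = 1/(18100 + (⅐)*(93/148)*(109383/21904)) = 1/(18100 + 10172619/22692544) = 1/(410745219019/22692544) = 22692544/410745219019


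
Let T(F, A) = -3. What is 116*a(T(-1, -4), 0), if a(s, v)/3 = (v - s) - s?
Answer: 2088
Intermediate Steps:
a(s, v) = -6*s + 3*v (a(s, v) = 3*((v - s) - s) = 3*(v - 2*s) = -6*s + 3*v)
116*a(T(-1, -4), 0) = 116*(-6*(-3) + 3*0) = 116*(18 + 0) = 116*18 = 2088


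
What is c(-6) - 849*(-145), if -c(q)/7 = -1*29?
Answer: 123308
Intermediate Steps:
c(q) = 203 (c(q) = -(-7)*29 = -7*(-29) = 203)
c(-6) - 849*(-145) = 203 - 849*(-145) = 203 + 123105 = 123308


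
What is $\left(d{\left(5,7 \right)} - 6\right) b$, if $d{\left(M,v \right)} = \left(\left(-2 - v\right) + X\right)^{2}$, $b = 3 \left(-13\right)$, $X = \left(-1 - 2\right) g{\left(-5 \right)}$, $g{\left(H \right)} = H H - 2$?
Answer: $-237042$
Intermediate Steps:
$g{\left(H \right)} = -2 + H^{2}$ ($g{\left(H \right)} = H^{2} - 2 = -2 + H^{2}$)
$X = -69$ ($X = \left(-1 - 2\right) \left(-2 + \left(-5\right)^{2}\right) = - 3 \left(-2 + 25\right) = \left(-3\right) 23 = -69$)
$b = -39$
$d{\left(M,v \right)} = \left(-71 - v\right)^{2}$ ($d{\left(M,v \right)} = \left(\left(-2 - v\right) - 69\right)^{2} = \left(-71 - v\right)^{2}$)
$\left(d{\left(5,7 \right)} - 6\right) b = \left(\left(71 + 7\right)^{2} - 6\right) \left(-39\right) = \left(78^{2} - 6\right) \left(-39\right) = \left(6084 - 6\right) \left(-39\right) = 6078 \left(-39\right) = -237042$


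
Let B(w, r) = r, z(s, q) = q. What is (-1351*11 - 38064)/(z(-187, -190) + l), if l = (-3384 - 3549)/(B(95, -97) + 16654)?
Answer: 292093075/1050921 ≈ 277.94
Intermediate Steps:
l = -2311/5519 (l = (-3384 - 3549)/(-97 + 16654) = -6933/16557 = -6933*1/16557 = -2311/5519 ≈ -0.41874)
(-1351*11 - 38064)/(z(-187, -190) + l) = (-1351*11 - 38064)/(-190 - 2311/5519) = (-14861 - 38064)/(-1050921/5519) = -52925*(-5519/1050921) = 292093075/1050921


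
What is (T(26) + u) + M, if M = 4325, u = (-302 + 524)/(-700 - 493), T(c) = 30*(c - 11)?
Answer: 5696353/1193 ≈ 4774.8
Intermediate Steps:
T(c) = -330 + 30*c (T(c) = 30*(-11 + c) = -330 + 30*c)
u = -222/1193 (u = 222/(-1193) = 222*(-1/1193) = -222/1193 ≈ -0.18609)
(T(26) + u) + M = ((-330 + 30*26) - 222/1193) + 4325 = ((-330 + 780) - 222/1193) + 4325 = (450 - 222/1193) + 4325 = 536628/1193 + 4325 = 5696353/1193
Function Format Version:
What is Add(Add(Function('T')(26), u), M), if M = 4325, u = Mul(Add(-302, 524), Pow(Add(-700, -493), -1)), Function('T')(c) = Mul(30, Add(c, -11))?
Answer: Rational(5696353, 1193) ≈ 4774.8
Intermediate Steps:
Function('T')(c) = Add(-330, Mul(30, c)) (Function('T')(c) = Mul(30, Add(-11, c)) = Add(-330, Mul(30, c)))
u = Rational(-222, 1193) (u = Mul(222, Pow(-1193, -1)) = Mul(222, Rational(-1, 1193)) = Rational(-222, 1193) ≈ -0.18609)
Add(Add(Function('T')(26), u), M) = Add(Add(Add(-330, Mul(30, 26)), Rational(-222, 1193)), 4325) = Add(Add(Add(-330, 780), Rational(-222, 1193)), 4325) = Add(Add(450, Rational(-222, 1193)), 4325) = Add(Rational(536628, 1193), 4325) = Rational(5696353, 1193)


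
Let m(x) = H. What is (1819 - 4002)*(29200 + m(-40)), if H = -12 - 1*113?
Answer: -63470725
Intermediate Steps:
H = -125 (H = -12 - 113 = -125)
m(x) = -125
(1819 - 4002)*(29200 + m(-40)) = (1819 - 4002)*(29200 - 125) = -2183*29075 = -63470725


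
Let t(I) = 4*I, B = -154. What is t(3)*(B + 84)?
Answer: -840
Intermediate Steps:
t(3)*(B + 84) = (4*3)*(-154 + 84) = 12*(-70) = -840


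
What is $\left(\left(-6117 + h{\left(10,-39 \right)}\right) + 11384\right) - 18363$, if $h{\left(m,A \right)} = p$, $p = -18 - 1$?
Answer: $-13115$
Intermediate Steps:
$p = -19$ ($p = -18 - 1 = -19$)
$h{\left(m,A \right)} = -19$
$\left(\left(-6117 + h{\left(10,-39 \right)}\right) + 11384\right) - 18363 = \left(\left(-6117 - 19\right) + 11384\right) - 18363 = \left(-6136 + 11384\right) - 18363 = 5248 - 18363 = -13115$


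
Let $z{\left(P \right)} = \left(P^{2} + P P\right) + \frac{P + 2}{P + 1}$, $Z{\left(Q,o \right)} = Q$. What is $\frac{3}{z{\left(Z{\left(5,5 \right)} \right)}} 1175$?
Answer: $\frac{21150}{307} \approx 68.892$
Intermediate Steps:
$z{\left(P \right)} = 2 P^{2} + \frac{2 + P}{1 + P}$ ($z{\left(P \right)} = \left(P^{2} + P^{2}\right) + \frac{2 + P}{1 + P} = 2 P^{2} + \frac{2 + P}{1 + P}$)
$\frac{3}{z{\left(Z{\left(5,5 \right)} \right)}} 1175 = \frac{3}{\frac{1}{1 + 5} \left(2 + 5 + 2 \cdot 5^{2} + 2 \cdot 5^{3}\right)} 1175 = \frac{3}{\frac{1}{6} \left(2 + 5 + 2 \cdot 25 + 2 \cdot 125\right)} 1175 = \frac{3}{\frac{1}{6} \left(2 + 5 + 50 + 250\right)} 1175 = \frac{3}{\frac{1}{6} \cdot 307} \cdot 1175 = \frac{3}{\frac{307}{6}} \cdot 1175 = 3 \cdot \frac{6}{307} \cdot 1175 = \frac{18}{307} \cdot 1175 = \frac{21150}{307}$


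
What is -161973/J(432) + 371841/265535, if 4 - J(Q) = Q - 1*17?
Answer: 625540974/1581665 ≈ 395.50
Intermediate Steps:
J(Q) = 21 - Q (J(Q) = 4 - (Q - 1*17) = 4 - (Q - 17) = 4 - (-17 + Q) = 4 + (17 - Q) = 21 - Q)
-161973/J(432) + 371841/265535 = -161973/(21 - 1*432) + 371841/265535 = -161973/(21 - 432) + 371841*(1/265535) = -161973/(-411) + 16167/11545 = -161973*(-1/411) + 16167/11545 = 53991/137 + 16167/11545 = 625540974/1581665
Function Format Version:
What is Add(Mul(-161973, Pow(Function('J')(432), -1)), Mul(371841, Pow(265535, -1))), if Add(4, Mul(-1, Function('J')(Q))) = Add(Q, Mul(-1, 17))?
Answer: Rational(625540974, 1581665) ≈ 395.50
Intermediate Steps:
Function('J')(Q) = Add(21, Mul(-1, Q)) (Function('J')(Q) = Add(4, Mul(-1, Add(Q, Mul(-1, 17)))) = Add(4, Mul(-1, Add(Q, -17))) = Add(4, Mul(-1, Add(-17, Q))) = Add(4, Add(17, Mul(-1, Q))) = Add(21, Mul(-1, Q)))
Add(Mul(-161973, Pow(Function('J')(432), -1)), Mul(371841, Pow(265535, -1))) = Add(Mul(-161973, Pow(Add(21, Mul(-1, 432)), -1)), Mul(371841, Pow(265535, -1))) = Add(Mul(-161973, Pow(Add(21, -432), -1)), Mul(371841, Rational(1, 265535))) = Add(Mul(-161973, Pow(-411, -1)), Rational(16167, 11545)) = Add(Mul(-161973, Rational(-1, 411)), Rational(16167, 11545)) = Add(Rational(53991, 137), Rational(16167, 11545)) = Rational(625540974, 1581665)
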